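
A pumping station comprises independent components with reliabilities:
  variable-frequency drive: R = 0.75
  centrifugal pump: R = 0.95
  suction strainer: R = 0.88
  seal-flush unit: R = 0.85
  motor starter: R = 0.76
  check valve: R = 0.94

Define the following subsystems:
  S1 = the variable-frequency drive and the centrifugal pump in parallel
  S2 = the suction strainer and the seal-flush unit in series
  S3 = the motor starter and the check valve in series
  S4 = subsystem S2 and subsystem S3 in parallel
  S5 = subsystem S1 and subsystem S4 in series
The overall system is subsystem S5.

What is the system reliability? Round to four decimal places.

0.9164

Parallel (variable-frequency drive and centrifugal pump): 1 − (1 − 0.750000)(1 − 0.950000) = 0.987500
Series (suction strainer and seal-flush unit): 0.880000 × 0.850000 = 0.748000
Series (motor starter and check valve): 0.760000 × 0.940000 = 0.714400
Parallel ([0.748000] and [0.714400]): 1 − (1 − 0.748000)(1 − 0.714400) = 0.928029
Series ([0.987500] and [0.928029]): 0.987500 × 0.928029 = 0.9164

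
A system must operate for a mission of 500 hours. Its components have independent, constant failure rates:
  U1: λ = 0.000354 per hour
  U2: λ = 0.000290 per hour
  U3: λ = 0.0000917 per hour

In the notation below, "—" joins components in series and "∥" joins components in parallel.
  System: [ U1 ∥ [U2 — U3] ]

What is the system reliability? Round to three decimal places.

0.972

R(U1) = exp(−0.000354 × 500) = 0.83778
R(U2) = exp(−0.000290 × 500) = 0.86502
R(U3) = exp(−0.0000917 × 500) = 0.95519
Series (U2 and U3): 0.86502 × 0.95519 = 0.82626
Parallel (U1 and [0.82626]): 1 − (1 − 0.83778)(1 − 0.82626) = 0.972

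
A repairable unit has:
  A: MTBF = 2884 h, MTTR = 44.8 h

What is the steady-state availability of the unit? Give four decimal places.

A(A) = MTBF/(MTBF+MTTR) = 2884/(2884+44.8) = 0.9847

0.9847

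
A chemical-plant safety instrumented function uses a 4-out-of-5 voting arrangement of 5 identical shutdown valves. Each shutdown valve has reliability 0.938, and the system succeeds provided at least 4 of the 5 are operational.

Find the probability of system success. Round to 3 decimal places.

0.966

R = Σ_{i=4}^{5} C(5,i) p^i (1−p)^{5−i} with p = 0.938
C(5,4)·0.938^4·0.062^1 = 0.23998
C(5,5)·0.938^5·0.062^0 = 0.72613
Sum = 0.966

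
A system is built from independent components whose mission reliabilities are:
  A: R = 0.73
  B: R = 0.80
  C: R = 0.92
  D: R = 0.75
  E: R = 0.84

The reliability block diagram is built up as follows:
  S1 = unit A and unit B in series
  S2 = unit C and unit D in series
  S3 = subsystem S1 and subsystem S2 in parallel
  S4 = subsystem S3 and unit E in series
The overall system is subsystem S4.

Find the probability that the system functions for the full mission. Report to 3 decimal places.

Series (A and B): 0.73000 × 0.80000 = 0.58400
Series (C and D): 0.92000 × 0.75000 = 0.69000
Parallel ([0.58400] and [0.69000]): 1 − (1 − 0.58400)(1 − 0.69000) = 0.87104
Series ([0.87104] and E): 0.87104 × 0.84000 = 0.732

0.732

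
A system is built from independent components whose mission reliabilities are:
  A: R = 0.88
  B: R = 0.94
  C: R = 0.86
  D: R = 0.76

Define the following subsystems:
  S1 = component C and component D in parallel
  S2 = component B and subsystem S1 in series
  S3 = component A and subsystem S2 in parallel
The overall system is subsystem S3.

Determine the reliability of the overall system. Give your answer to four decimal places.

0.9890

Parallel (C and D): 1 − (1 − 0.860000)(1 − 0.760000) = 0.966400
Series (B and [0.966400]): 0.940000 × 0.966400 = 0.908416
Parallel (A and [0.908416]): 1 − (1 − 0.880000)(1 − 0.908416) = 0.9890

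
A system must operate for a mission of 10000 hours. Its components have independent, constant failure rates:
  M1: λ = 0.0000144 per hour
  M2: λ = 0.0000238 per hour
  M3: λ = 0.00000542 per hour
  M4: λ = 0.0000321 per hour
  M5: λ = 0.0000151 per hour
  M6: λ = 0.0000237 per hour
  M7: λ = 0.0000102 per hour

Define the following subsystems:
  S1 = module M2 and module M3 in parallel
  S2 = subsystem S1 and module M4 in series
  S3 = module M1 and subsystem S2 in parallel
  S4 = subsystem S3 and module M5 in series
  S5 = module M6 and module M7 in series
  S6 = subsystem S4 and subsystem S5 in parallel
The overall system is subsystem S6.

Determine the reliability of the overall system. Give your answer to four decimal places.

0.9503

R(M1) = exp(−0.0000144 × 10000) = 0.865888
R(M2) = exp(−0.0000238 × 10000) = 0.788203
R(M3) = exp(−0.00000542 × 10000) = 0.947243
R(M4) = exp(−0.0000321 × 10000) = 0.725423
R(M5) = exp(−0.0000151 × 10000) = 0.859848
R(M6) = exp(−0.0000237 × 10000) = 0.788991
R(M7) = exp(−0.0000102 × 10000) = 0.903030
Parallel (M2 and M3): 1 − (1 − 0.788203)(1 − 0.947243) = 0.988826
Series ([0.988826] and M4): 0.988826 × 0.725423 = 0.717317
Parallel (M1 and [0.717317]): 1 − (1 − 0.865888)(1 − 0.717317) = 0.962089
Series ([0.962089] and M5): 0.962089 × 0.859848 = 0.827250
Series (M6 and M7): 0.788991 × 0.903030 = 0.712483
Parallel ([0.827250] and [0.712483]): 1 − (1 − 0.827250)(1 − 0.712483) = 0.9503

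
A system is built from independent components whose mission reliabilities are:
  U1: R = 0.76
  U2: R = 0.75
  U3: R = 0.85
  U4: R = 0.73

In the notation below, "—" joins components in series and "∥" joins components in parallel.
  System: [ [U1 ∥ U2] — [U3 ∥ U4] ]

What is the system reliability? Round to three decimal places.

0.902

Parallel (U1 and U2): 1 − (1 − 0.76000)(1 − 0.75000) = 0.94000
Parallel (U3 and U4): 1 − (1 − 0.85000)(1 − 0.73000) = 0.95950
Series ([0.94000] and [0.95950]): 0.94000 × 0.95950 = 0.902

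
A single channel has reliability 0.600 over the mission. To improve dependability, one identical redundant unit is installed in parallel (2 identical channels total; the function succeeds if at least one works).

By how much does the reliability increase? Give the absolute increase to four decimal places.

0.2400

R_before = 0.600
R_after = 1 − (1 − 0.600)^2 = 0.8400
ΔR = 0.8400 − 0.600 = 0.2400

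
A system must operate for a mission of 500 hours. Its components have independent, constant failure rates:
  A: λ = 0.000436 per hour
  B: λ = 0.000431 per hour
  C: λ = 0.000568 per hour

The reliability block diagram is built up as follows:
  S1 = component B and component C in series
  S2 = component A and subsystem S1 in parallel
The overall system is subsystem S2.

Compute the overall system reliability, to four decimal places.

R(A) = exp(−0.000436 × 500) = 0.804125
R(B) = exp(−0.000431 × 500) = 0.806138
R(C) = exp(−0.000568 × 500) = 0.752767
Series (B and C): 0.806138 × 0.752767 = 0.606834
Parallel (A and [0.606834]): 1 − (1 − 0.804125)(1 − 0.606834) = 0.9230

0.9230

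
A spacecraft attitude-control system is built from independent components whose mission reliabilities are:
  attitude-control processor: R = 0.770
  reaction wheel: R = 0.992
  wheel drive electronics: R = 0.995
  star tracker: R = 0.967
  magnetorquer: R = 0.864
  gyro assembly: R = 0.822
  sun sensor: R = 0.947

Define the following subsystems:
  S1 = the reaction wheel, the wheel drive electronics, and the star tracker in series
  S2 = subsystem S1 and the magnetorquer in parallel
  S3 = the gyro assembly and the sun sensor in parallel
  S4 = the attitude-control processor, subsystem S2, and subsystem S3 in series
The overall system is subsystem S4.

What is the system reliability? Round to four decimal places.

Series (reaction wheel, wheel drive electronics, and star tracker): 0.992000 × 0.995000 × 0.967000 = 0.954468
Parallel ([0.954468] and magnetorquer): 1 − (1 − 0.954468)(1 − 0.864000) = 0.993808
Parallel (gyro assembly and sun sensor): 1 − (1 − 0.822000)(1 − 0.947000) = 0.990566
Series (attitude-control processor, [0.993808], and [0.990566]): 0.770000 × 0.993808 × 0.990566 = 0.7580

0.7580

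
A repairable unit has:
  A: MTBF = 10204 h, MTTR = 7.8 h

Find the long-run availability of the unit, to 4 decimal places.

0.9992

A(A) = MTBF/(MTBF+MTTR) = 10204/(10204+7.8) = 0.9992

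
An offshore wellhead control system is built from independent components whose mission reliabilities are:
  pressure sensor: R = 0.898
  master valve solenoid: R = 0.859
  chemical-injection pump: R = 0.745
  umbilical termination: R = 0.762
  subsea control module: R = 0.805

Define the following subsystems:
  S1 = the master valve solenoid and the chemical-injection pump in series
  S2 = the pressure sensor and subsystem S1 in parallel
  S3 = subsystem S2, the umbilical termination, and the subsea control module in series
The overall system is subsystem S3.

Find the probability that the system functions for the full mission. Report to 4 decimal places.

Series (master valve solenoid and chemical-injection pump): 0.859000 × 0.745000 = 0.639955
Parallel (pressure sensor and [0.639955]): 1 − (1 − 0.898000)(1 − 0.639955) = 0.963275
Series ([0.963275], umbilical termination, and subsea control module): 0.963275 × 0.762000 × 0.805000 = 0.5909

0.5909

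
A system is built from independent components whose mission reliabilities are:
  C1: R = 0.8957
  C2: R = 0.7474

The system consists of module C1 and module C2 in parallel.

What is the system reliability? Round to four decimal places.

0.9737

Parallel (C1 and C2): 1 − (1 − 0.895700)(1 − 0.747400) = 0.9737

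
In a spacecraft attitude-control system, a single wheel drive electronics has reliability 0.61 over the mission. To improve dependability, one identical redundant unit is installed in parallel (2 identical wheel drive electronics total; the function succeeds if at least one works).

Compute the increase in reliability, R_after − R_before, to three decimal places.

0.238

R_before = 0.61
R_after = 1 − (1 − 0.61)^2 = 0.848
ΔR = 0.848 − 0.61 = 0.238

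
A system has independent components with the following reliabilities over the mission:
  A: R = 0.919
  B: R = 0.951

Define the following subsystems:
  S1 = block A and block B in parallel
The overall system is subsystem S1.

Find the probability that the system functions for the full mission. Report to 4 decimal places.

0.9960

Parallel (A and B): 1 − (1 − 0.919000)(1 − 0.951000) = 0.9960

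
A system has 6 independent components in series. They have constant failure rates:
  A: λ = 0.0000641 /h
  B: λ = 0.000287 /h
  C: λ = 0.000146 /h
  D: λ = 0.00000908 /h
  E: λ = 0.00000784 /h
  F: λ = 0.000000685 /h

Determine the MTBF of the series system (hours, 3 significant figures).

Series of exponential components: λ_sys = Σ λ_i
λ_sys = 0.0000641 + 0.000287 + 0.000146 + 0.00000908 + 0.00000784 + 0.000000685 = 5.1470e-04 /h
MTBF = 1 / λ_sys = 1940 h

1940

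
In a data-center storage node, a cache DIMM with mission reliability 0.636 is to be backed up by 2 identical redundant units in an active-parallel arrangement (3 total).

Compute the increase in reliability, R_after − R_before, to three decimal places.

0.316

R_before = 0.636
R_after = 1 − (1 − 0.636)^3 = 0.952
ΔR = 0.952 − 0.636 = 0.316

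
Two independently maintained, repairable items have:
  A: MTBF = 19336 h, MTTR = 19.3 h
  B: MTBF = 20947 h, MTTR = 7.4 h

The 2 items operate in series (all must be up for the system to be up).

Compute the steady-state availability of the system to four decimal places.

0.9987

A(A) = MTBF/(MTBF+MTTR) = 19336/(19336+19.3) = 0.999003
A(B) = MTBF/(MTBF+MTTR) = 20947/(20947+7.4) = 0.999647
Series availability: 0.999003 × 0.999647 = 0.9987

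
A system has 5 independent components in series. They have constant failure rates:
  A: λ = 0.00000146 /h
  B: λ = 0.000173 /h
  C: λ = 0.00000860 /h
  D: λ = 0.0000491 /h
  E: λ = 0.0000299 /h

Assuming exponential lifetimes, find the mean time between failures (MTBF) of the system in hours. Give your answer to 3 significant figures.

3820

Series of exponential components: λ_sys = Σ λ_i
λ_sys = 0.00000146 + 0.000173 + 0.00000860 + 0.0000491 + 0.0000299 = 2.6206e-04 /h
MTBF = 1 / λ_sys = 3820 h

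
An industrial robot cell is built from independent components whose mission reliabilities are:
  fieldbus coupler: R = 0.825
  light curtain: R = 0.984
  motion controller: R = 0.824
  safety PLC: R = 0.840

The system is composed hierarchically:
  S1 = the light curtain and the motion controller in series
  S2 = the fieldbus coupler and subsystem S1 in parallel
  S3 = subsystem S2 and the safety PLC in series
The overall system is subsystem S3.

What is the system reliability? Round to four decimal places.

0.8122

Series (light curtain and motion controller): 0.984000 × 0.824000 = 0.810816
Parallel (fieldbus coupler and [0.810816]): 1 − (1 − 0.825000)(1 − 0.810816) = 0.966893
Series ([0.966893] and safety PLC): 0.966893 × 0.840000 = 0.8122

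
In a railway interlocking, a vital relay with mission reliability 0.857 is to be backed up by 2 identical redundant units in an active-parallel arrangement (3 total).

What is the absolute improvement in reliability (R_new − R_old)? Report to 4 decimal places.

0.1401

R_before = 0.857
R_after = 1 − (1 − 0.857)^3 = 0.9971
ΔR = 0.9971 − 0.857 = 0.1401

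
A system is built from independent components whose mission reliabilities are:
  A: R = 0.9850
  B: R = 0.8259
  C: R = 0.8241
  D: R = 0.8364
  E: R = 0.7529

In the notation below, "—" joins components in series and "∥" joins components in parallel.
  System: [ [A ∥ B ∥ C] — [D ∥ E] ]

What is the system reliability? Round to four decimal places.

0.9591

Parallel (A, B, and C): 1 − (1 − 0.985000)(1 − 0.825900)(1 − 0.824100) = 0.999541
Parallel (D and E): 1 − (1 − 0.836400)(1 − 0.752900) = 0.959574
Series ([0.999541] and [0.959574]): 0.999541 × 0.959574 = 0.9591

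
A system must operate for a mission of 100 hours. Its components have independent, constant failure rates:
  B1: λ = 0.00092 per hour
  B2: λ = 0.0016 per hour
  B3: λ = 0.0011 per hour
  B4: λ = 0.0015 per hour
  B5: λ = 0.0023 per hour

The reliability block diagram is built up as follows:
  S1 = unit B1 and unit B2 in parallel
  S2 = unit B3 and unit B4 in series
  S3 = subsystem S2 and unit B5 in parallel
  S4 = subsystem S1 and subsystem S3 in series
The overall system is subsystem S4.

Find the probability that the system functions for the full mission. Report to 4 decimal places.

0.9406

R(B1) = exp(−0.00092 × 100) = 0.912105
R(B2) = exp(−0.0016 × 100) = 0.852144
R(B3) = exp(−0.0011 × 100) = 0.895834
R(B4) = exp(−0.0015 × 100) = 0.860708
R(B5) = exp(−0.0023 × 100) = 0.794534
Parallel (B1 and B2): 1 − (1 − 0.912105)(1 − 0.852144) = 0.987004
Series (B3 and B4): 0.895834 × 0.860708 = 0.771051
Parallel ([0.771051] and B5): 1 − (1 − 0.771051)(1 − 0.794534) = 0.952959
Series ([0.987004] and [0.952959]): 0.987004 × 0.952959 = 0.9406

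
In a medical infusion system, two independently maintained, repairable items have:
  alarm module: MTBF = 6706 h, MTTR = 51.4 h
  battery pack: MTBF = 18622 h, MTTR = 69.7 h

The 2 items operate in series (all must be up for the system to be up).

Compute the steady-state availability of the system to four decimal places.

A(alarm module) = MTBF/(MTBF+MTTR) = 6706/(6706+51.4) = 0.992394
A(battery pack) = MTBF/(MTBF+MTTR) = 18622/(18622+69.7) = 0.996271
Series availability: 0.992394 × 0.996271 = 0.9887

0.9887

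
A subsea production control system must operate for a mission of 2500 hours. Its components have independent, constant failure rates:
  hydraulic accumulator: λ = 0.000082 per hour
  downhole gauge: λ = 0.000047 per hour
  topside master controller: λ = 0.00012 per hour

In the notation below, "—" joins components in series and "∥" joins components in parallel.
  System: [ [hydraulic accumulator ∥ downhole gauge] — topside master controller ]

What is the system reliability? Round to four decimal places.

0.7256

R(hydraulic accumulator) = exp(−0.000082 × 2500) = 0.814647
R(downhole gauge) = exp(−0.000047 × 2500) = 0.889141
R(topside master controller) = exp(−0.00012 × 2500) = 0.740818
Parallel (hydraulic accumulator and downhole gauge): 1 − (1 − 0.814647)(1 − 0.889141) = 0.979452
Series ([0.979452] and topside master controller): 0.979452 × 0.740818 = 0.7256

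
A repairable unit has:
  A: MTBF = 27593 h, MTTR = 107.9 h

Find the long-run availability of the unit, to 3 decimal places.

0.996

A(A) = MTBF/(MTBF+MTTR) = 27593/(27593+107.9) = 0.996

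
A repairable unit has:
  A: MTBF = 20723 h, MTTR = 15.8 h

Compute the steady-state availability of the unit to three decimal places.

A(A) = MTBF/(MTBF+MTTR) = 20723/(20723+15.8) = 0.999

0.999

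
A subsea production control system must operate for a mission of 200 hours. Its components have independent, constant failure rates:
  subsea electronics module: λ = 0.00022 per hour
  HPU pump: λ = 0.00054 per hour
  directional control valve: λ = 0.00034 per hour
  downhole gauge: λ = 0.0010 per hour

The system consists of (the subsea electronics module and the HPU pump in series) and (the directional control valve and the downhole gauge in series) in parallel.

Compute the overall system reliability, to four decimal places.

0.9668

R(subsea electronics module) = exp(−0.00022 × 200) = 0.956954
R(HPU pump) = exp(−0.00054 × 200) = 0.897628
R(directional control valve) = exp(−0.00034 × 200) = 0.934260
R(downhole gauge) = exp(−0.0010 × 200) = 0.818731
Series (subsea electronics module and HPU pump): 0.956954 × 0.897628 = 0.858989
Series (directional control valve and downhole gauge): 0.934260 × 0.818731 = 0.764908
Parallel ([0.858989] and [0.764908]): 1 − (1 − 0.858989)(1 − 0.764908) = 0.9668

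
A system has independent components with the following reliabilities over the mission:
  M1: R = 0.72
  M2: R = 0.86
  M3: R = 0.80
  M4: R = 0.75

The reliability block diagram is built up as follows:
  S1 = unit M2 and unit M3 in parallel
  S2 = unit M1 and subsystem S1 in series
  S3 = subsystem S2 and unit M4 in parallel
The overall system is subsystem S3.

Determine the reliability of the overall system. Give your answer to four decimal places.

Parallel (M2 and M3): 1 − (1 − 0.860000)(1 − 0.800000) = 0.972000
Series (M1 and [0.972000]): 0.720000 × 0.972000 = 0.699840
Parallel ([0.699840] and M4): 1 − (1 − 0.699840)(1 − 0.750000) = 0.9250

0.9250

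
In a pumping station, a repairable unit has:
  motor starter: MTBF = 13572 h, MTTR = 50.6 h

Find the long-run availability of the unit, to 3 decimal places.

A(motor starter) = MTBF/(MTBF+MTTR) = 13572/(13572+50.6) = 0.996

0.996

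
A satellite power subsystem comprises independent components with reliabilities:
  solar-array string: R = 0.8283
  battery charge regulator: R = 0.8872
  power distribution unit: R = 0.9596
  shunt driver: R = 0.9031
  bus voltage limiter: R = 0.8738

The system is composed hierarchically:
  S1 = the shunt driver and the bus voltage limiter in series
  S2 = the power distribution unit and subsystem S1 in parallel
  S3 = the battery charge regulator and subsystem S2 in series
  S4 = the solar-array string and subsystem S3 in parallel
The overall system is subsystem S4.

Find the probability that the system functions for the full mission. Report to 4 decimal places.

0.9793

Series (shunt driver and bus voltage limiter): 0.903100 × 0.873800 = 0.789129
Parallel (power distribution unit and [0.789129]): 1 − (1 − 0.959600)(1 − 0.789129) = 0.991481
Series (battery charge regulator and [0.991481]): 0.887200 × 0.991481 = 0.879642
Parallel (solar-array string and [0.879642]): 1 − (1 − 0.828300)(1 − 0.879642) = 0.9793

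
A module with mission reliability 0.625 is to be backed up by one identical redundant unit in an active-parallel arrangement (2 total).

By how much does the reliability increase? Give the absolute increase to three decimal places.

R_before = 0.625
R_after = 1 − (1 − 0.625)^2 = 0.859
ΔR = 0.859 − 0.625 = 0.234

0.234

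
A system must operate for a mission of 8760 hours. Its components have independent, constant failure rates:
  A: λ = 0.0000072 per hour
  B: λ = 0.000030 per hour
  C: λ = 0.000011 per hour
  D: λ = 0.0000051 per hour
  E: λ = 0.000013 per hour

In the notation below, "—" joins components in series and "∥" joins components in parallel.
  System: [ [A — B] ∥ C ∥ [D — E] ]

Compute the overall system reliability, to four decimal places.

R(A) = exp(−0.0000072 × 8760) = 0.938876
R(B) = exp(−0.000030 × 8760) = 0.768896
R(C) = exp(−0.000011 × 8760) = 0.908137
R(D) = exp(−0.0000051 × 8760) = 0.956307
R(E) = exp(−0.000013 × 8760) = 0.892365
Series (A and B): 0.938876 × 0.768896 = 0.721898
Series (D and E): 0.956307 × 0.892365 = 0.853375
Parallel ([0.721898], C, and [0.853375]): 1 − (1 − 0.721898)(1 − 0.908137)(1 − 0.853375) = 0.9963

0.9963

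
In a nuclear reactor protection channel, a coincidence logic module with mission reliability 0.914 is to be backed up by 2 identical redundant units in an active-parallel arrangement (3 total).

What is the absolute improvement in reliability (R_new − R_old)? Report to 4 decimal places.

0.0854

R_before = 0.914
R_after = 1 − (1 − 0.914)^3 = 0.9994
ΔR = 0.9994 − 0.914 = 0.0854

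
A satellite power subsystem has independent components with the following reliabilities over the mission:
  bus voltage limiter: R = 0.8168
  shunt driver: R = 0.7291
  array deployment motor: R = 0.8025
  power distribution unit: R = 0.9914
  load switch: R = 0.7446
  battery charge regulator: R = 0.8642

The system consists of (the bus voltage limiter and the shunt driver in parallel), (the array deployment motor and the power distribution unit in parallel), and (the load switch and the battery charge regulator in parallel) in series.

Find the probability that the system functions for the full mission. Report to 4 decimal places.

0.9159

Parallel (bus voltage limiter and shunt driver): 1 − (1 − 0.816800)(1 − 0.729100) = 0.950371
Parallel (array deployment motor and power distribution unit): 1 − (1 − 0.802500)(1 − 0.991400) = 0.998302
Parallel (load switch and battery charge regulator): 1 − (1 − 0.744600)(1 − 0.864200) = 0.965317
Series ([0.950371], [0.998302], and [0.965317]): 0.950371 × 0.998302 × 0.965317 = 0.9159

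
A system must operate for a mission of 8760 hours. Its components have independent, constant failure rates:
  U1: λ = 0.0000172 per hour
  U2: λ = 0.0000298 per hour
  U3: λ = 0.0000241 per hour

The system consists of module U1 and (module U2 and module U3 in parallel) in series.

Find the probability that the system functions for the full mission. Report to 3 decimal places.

0.823

R(U1) = exp(−0.0000172 × 8760) = 0.86013
R(U2) = exp(−0.0000298 × 8760) = 0.77024
R(U3) = exp(−0.0000241 × 8760) = 0.80968
Parallel (U2 and U3): 1 − (1 − 0.77024)(1 − 0.80968) = 0.95627
Series (U1 and [0.95627]): 0.86013 × 0.95627 = 0.823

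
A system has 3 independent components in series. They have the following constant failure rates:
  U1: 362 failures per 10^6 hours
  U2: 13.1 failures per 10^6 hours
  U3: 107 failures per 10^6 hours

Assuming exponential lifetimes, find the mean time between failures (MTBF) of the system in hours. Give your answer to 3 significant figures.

2070

Series of exponential components: λ_sys = Σ λ_i
λ_sys = 0.000362 + 0.0000131 + 0.000107 = 4.8210e-04 /h
MTBF = 1 / λ_sys = 2070 h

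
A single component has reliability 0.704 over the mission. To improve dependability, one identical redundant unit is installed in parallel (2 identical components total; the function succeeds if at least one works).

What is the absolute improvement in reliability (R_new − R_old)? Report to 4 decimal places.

0.2084

R_before = 0.704
R_after = 1 − (1 − 0.704)^2 = 0.9124
ΔR = 0.9124 − 0.704 = 0.2084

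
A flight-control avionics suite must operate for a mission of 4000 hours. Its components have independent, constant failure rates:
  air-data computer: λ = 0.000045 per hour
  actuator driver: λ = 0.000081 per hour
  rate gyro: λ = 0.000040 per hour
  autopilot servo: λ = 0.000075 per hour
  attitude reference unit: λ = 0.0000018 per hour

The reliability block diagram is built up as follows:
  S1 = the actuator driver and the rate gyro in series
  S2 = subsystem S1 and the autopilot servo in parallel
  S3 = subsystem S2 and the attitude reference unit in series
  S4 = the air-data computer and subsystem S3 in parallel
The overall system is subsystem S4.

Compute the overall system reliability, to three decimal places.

R(air-data computer) = exp(−0.000045 × 4000) = 0.83527
R(actuator driver) = exp(−0.000081 × 4000) = 0.72325
R(rate gyro) = exp(−0.000040 × 4000) = 0.85214
R(autopilot servo) = exp(−0.000075 × 4000) = 0.74082
R(attitude reference unit) = exp(−0.0000018 × 4000) = 0.99283
Series (actuator driver and rate gyro): 0.72325 × 0.85214 = 0.61631
Parallel ([0.61631] and autopilot servo): 1 − (1 − 0.61631)(1 − 0.74082) = 0.90056
Series ([0.90056] and attitude reference unit): 0.90056 × 0.99283 = 0.89410
Parallel (air-data computer and [0.89410]): 1 − (1 − 0.83527)(1 − 0.89410) = 0.983

0.983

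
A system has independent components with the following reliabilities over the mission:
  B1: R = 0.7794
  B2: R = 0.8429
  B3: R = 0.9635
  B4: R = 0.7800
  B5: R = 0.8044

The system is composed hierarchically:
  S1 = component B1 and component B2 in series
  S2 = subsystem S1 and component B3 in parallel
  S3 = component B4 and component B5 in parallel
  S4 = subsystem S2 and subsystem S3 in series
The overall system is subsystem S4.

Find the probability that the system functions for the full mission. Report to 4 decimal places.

Series (B1 and B2): 0.779400 × 0.842900 = 0.656956
Parallel ([0.656956] and B3): 1 − (1 − 0.656956)(1 − 0.963500) = 0.987479
Parallel (B4 and B5): 1 − (1 − 0.780000)(1 − 0.804400) = 0.956968
Series ([0.987479] and [0.956968]): 0.987479 × 0.956968 = 0.9450

0.9450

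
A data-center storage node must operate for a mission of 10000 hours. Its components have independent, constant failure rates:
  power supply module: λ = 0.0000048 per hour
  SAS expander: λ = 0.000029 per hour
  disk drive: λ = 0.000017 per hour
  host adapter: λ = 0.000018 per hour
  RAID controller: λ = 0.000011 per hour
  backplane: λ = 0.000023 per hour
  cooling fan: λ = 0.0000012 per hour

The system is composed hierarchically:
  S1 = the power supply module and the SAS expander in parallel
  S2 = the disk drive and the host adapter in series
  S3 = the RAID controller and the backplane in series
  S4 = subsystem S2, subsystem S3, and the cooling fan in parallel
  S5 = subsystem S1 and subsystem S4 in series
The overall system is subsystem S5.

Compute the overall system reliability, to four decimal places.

0.9872

R(power supply module) = exp(−0.0000048 × 10000) = 0.953134
R(SAS expander) = exp(−0.000029 × 10000) = 0.748264
R(disk drive) = exp(−0.000017 × 10000) = 0.843665
R(host adapter) = exp(−0.000018 × 10000) = 0.835270
R(RAID controller) = exp(−0.000011 × 10000) = 0.895834
R(backplane) = exp(−0.000023 × 10000) = 0.794534
R(cooling fan) = exp(−0.0000012 × 10000) = 0.988072
Parallel (power supply module and SAS expander): 1 − (1 − 0.953134)(1 − 0.748264) = 0.988202
Series (disk drive and host adapter): 0.843665 × 0.835270 = 0.704688
Series (RAID controller and backplane): 0.895834 × 0.794534 = 0.711771
Parallel ([0.704688], [0.711771], and cooling fan): 1 − (1 − 0.704688)(1 − 0.711771)(1 − 0.988072) = 0.998985
Series ([0.988202] and [0.998985]): 0.988202 × 0.998985 = 0.9872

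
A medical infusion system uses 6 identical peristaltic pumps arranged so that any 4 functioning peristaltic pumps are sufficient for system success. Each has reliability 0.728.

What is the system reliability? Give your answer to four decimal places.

R = Σ_{i=4}^{6} C(6,i) p^i (1−p)^{6−i} with p = 0.728
C(6,4)·0.728^4·0.272^2 = 0.311713
C(6,5)·0.728^5·0.272^1 = 0.333716
C(6,6)·0.728^6·0.272^0 = 0.148864
Sum = 0.7943

0.7943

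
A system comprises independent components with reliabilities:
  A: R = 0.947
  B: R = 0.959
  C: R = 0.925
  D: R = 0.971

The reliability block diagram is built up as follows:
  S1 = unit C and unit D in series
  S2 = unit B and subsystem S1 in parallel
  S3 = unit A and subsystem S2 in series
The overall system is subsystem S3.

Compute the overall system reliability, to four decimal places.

0.9430

Series (C and D): 0.925000 × 0.971000 = 0.898175
Parallel (B and [0.898175]): 1 − (1 − 0.959000)(1 − 0.898175) = 0.995825
Series (A and [0.995825]): 0.947000 × 0.995825 = 0.9430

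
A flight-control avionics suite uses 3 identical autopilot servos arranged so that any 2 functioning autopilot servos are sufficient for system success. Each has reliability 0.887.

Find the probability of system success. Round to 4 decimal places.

R = Σ_{i=2}^{3} C(3,i) p^i (1−p)^{3−i} with p = 0.887
C(3,2)·0.887^2·0.113^1 = 0.266715
C(3,3)·0.887^3·0.113^0 = 0.697864
Sum = 0.9646

0.9646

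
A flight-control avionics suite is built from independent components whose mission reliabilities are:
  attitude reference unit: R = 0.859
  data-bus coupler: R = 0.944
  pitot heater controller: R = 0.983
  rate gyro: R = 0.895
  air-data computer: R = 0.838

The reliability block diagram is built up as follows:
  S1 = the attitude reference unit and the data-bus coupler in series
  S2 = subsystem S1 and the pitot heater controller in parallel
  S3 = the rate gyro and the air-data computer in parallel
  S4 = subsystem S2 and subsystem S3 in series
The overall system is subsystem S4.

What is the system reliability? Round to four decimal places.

0.9798

Series (attitude reference unit and data-bus coupler): 0.859000 × 0.944000 = 0.810896
Parallel ([0.810896] and pitot heater controller): 1 − (1 − 0.810896)(1 − 0.983000) = 0.996785
Parallel (rate gyro and air-data computer): 1 − (1 − 0.895000)(1 − 0.838000) = 0.982990
Series ([0.996785] and [0.982990]): 0.996785 × 0.982990 = 0.9798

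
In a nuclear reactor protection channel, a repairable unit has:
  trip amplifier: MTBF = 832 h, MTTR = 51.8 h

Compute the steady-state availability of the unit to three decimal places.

0.941

A(trip amplifier) = MTBF/(MTBF+MTTR) = 832/(832+51.8) = 0.941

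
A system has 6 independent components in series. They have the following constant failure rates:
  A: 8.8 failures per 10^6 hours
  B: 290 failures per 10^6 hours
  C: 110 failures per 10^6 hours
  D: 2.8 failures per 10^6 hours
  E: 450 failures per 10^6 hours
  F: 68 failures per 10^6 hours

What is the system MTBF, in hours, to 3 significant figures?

Series of exponential components: λ_sys = Σ λ_i
λ_sys = 0.0000088 + 0.00029 + 0.00011 + 0.0000028 + 0.00045 + 0.000068 = 9.2960e-04 /h
MTBF = 1 / λ_sys = 1080 h

1080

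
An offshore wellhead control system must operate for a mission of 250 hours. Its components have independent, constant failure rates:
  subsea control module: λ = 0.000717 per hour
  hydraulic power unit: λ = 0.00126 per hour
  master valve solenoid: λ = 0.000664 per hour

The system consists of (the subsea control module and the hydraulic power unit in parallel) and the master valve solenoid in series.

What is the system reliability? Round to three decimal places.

0.809

R(subsea control module) = exp(−0.000717 × 250) = 0.83590
R(hydraulic power unit) = exp(−0.00126 × 250) = 0.72979
R(master valve solenoid) = exp(−0.000664 × 250) = 0.84705
Parallel (subsea control module and hydraulic power unit): 1 − (1 − 0.83590)(1 − 0.72979) = 0.95566
Series ([0.95566] and master valve solenoid): 0.95566 × 0.84705 = 0.809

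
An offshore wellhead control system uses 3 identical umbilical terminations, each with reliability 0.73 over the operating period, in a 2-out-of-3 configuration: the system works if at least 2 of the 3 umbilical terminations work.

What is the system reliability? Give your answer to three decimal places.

0.821

R = Σ_{i=2}^{3} C(3,i) p^i (1−p)^{3−i} with p = 0.73
C(3,2)·0.73^2·0.27^1 = 0.43165
C(3,3)·0.73^3·0.27^0 = 0.38902
Sum = 0.821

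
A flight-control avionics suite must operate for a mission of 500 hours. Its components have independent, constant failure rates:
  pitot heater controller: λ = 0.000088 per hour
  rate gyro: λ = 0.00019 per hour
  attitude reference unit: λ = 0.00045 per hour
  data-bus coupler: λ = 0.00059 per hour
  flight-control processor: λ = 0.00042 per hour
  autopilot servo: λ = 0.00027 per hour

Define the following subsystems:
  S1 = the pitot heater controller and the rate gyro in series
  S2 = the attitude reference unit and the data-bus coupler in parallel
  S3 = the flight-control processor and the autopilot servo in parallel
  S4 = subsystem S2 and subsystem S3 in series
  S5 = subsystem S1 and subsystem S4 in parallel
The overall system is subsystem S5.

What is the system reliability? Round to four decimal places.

0.9904

R(pitot heater controller) = exp(−0.000088 × 500) = 0.956954
R(rate gyro) = exp(−0.00019 × 500) = 0.909373
R(attitude reference unit) = exp(−0.00045 × 500) = 0.798516
R(data-bus coupler) = exp(−0.00059 × 500) = 0.744532
R(flight-control processor) = exp(−0.00042 × 500) = 0.810584
R(autopilot servo) = exp(−0.00027 × 500) = 0.873716
Series (pitot heater controller and rate gyro): 0.956954 × 0.909373 = 0.870228
Parallel (attitude reference unit and data-bus coupler): 1 − (1 − 0.798516)(1 − 0.744532) = 0.948527
Parallel (flight-control processor and autopilot servo): 1 − (1 − 0.810584)(1 − 0.873716) = 0.976080
Series ([0.948527] and [0.976080]): 0.948527 × 0.976080 = 0.925838
Parallel ([0.870228] and [0.925838]): 1 − (1 − 0.870228)(1 − 0.925838) = 0.9904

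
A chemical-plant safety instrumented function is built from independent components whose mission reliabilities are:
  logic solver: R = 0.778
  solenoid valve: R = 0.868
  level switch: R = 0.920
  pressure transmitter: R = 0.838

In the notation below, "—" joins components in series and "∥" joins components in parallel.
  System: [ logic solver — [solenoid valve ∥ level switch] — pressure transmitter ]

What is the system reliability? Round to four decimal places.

0.6451

Parallel (solenoid valve and level switch): 1 − (1 − 0.868000)(1 − 0.920000) = 0.989440
Series (logic solver, [0.989440], and pressure transmitter): 0.778000 × 0.989440 × 0.838000 = 0.6451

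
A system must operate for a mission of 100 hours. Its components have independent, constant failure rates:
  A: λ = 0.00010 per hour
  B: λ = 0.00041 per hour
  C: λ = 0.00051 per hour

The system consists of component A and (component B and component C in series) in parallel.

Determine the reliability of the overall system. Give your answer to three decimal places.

R(A) = exp(−0.00010 × 100) = 0.99005
R(B) = exp(−0.00041 × 100) = 0.95983
R(C) = exp(−0.00051 × 100) = 0.95028
Series (B and C): 0.95983 × 0.95028 = 0.91211
Parallel (A and [0.91211]): 1 − (1 − 0.99005)(1 − 0.91211) = 0.999

0.999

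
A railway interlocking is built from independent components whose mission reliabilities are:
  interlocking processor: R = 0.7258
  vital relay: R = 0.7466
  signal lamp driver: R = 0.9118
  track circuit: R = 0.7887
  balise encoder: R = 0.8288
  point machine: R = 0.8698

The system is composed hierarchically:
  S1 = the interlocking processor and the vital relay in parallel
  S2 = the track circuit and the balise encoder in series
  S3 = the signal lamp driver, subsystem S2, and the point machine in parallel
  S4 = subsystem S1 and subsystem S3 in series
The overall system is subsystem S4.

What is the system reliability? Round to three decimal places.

Parallel (interlocking processor and vital relay): 1 − (1 − 0.72580)(1 − 0.74660) = 0.93052
Series (track circuit and balise encoder): 0.78870 × 0.82880 = 0.65367
Parallel (signal lamp driver, [0.65367], and point machine): 1 − (1 − 0.91180)(1 − 0.65367)(1 − 0.86980) = 0.99602
Series ([0.93052] and [0.99602]): 0.93052 × 0.99602 = 0.927

0.927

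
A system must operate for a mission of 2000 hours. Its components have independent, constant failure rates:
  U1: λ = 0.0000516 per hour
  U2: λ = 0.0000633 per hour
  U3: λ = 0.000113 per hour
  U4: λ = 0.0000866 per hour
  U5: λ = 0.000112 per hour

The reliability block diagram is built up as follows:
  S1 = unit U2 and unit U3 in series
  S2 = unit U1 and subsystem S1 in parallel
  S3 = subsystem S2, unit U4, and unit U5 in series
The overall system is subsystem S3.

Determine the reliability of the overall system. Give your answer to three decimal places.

0.653

R(U1) = exp(−0.0000516 × 2000) = 0.90195
R(U2) = exp(−0.0000633 × 2000) = 0.88109
R(U3) = exp(−0.000113 × 2000) = 0.79772
R(U4) = exp(−0.0000866 × 2000) = 0.84097
R(U5) = exp(−0.000112 × 2000) = 0.79932
Series (U2 and U3): 0.88109 × 0.79772 = 0.70286
Parallel (U1 and [0.70286]): 1 − (1 − 0.90195)(1 − 0.70286) = 0.97087
Series ([0.97087], U4, and U5): 0.97087 × 0.84097 × 0.79932 = 0.653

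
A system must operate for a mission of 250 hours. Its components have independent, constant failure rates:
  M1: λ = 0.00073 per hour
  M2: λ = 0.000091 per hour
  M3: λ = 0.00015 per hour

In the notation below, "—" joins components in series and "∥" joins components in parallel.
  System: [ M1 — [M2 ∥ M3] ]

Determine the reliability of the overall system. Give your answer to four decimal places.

0.8325

R(M1) = exp(−0.00073 × 250) = 0.833185
R(M2) = exp(−0.000091 × 250) = 0.977507
R(M3) = exp(−0.00015 × 250) = 0.963194
Parallel (M2 and M3): 1 − (1 − 0.977507)(1 − 0.963194) = 0.999172
Series (M1 and [0.999172]): 0.833185 × 0.999172 = 0.8325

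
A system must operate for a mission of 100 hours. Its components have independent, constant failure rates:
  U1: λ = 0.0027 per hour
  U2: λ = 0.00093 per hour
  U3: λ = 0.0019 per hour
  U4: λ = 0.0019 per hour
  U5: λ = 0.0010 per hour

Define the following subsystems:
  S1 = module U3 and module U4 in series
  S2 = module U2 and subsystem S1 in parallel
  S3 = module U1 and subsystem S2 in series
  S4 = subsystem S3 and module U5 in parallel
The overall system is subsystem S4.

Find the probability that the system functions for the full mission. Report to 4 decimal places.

0.9754

R(U1) = exp(−0.0027 × 100) = 0.763379
R(U2) = exp(−0.00093 × 100) = 0.911194
R(U3) = exp(−0.0019 × 100) = 0.826959
R(U4) = exp(−0.0019 × 100) = 0.826959
R(U5) = exp(−0.0010 × 100) = 0.904837
Series (U3 and U4): 0.826959 × 0.826959 = 0.683861
Parallel (U2 and [0.683861]): 1 − (1 − 0.911194)(1 − 0.683861) = 0.971925
Series (U1 and [0.971925]): 0.763379 × 0.971925 = 0.741947
Parallel ([0.741947] and U5): 1 − (1 − 0.741947)(1 − 0.904837) = 0.9754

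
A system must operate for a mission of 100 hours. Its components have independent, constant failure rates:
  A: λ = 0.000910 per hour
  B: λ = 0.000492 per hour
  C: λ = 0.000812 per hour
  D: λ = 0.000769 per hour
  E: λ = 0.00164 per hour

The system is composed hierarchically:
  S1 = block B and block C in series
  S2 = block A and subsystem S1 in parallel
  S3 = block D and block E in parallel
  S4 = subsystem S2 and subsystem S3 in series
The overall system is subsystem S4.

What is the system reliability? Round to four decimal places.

0.9783

R(A) = exp(−0.000910 × 100) = 0.913018
R(B) = exp(−0.000492 × 100) = 0.951991
R(C) = exp(−0.000812 × 100) = 0.922009
R(D) = exp(−0.000769 × 100) = 0.925982
R(E) = exp(−0.00164 × 100) = 0.848742
Series (B and C): 0.951991 × 0.922009 = 0.877744
Parallel (A and [0.877744]): 1 − (1 − 0.913018)(1 − 0.877744) = 0.989366
Parallel (D and E): 1 − (1 − 0.925982)(1 − 0.848742) = 0.988804
Series ([0.989366] and [0.988804]): 0.989366 × 0.988804 = 0.9783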